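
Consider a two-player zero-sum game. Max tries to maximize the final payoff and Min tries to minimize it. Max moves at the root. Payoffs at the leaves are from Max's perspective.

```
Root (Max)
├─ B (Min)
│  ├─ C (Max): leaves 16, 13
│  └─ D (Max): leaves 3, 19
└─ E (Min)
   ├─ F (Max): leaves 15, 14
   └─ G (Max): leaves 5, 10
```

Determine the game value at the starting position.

16

C (Max): max(16, 13) = 16
D (Max): max(3, 19) = 19
B (Min): min(16, 19) = 16
F (Max): max(15, 14) = 15
G (Max): max(5, 10) = 10
E (Min): min(15, 10) = 10
Root (Max): max(16, 10) = 16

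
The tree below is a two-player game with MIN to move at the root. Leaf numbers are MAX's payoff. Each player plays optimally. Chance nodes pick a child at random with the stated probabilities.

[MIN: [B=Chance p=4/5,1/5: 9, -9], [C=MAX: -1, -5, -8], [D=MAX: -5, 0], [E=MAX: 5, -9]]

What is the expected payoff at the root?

B (Chance): 4/5·9 + 1/5·-9 = 5.4
C (MAX): max(-1, -5, -8) = -1
D (MAX): max(-5, 0) = 0
E (MAX): max(5, -9) = 5
Root (MIN): min(5.4, -1, 0, 5) = -1

-1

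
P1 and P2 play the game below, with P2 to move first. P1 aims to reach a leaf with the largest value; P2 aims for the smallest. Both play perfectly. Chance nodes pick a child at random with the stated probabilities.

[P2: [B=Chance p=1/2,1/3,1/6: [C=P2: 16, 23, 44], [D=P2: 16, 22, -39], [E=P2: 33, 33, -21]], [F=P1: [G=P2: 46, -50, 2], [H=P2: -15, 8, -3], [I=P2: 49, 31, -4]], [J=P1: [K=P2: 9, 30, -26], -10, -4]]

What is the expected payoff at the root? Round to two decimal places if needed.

C (P2): min(16, 23, 44) = 16
D (P2): min(16, 22, -39) = -39
E (P2): min(33, 33, -21) = -21
B (Chance): 1/2·16 + 1/3·-39 + 1/6·-21 = -8.5
G (P2): min(46, -50, 2) = -50
H (P2): min(-15, 8, -3) = -15
I (P2): min(49, 31, -4) = -4
F (P1): max(-50, -15, -4) = -4
K (P2): min(9, 30, -26) = -26
J (P1): max(-26, -10, -4) = -4
Root (P2): min(-8.5, -4, -4) = -8.5

-8.5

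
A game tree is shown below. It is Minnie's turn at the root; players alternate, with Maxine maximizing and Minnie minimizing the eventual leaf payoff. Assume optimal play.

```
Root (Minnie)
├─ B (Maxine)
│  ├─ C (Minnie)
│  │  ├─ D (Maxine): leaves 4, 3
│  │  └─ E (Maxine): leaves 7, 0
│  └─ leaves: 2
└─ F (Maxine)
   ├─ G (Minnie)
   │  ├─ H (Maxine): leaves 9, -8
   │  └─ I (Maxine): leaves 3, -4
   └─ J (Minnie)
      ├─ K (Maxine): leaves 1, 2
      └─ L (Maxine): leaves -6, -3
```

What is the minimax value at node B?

D: max(4, 3) = 4
E: max(7, 0) = 7
C: min(4, 7) = 4
B: max(4, 2) = 4

4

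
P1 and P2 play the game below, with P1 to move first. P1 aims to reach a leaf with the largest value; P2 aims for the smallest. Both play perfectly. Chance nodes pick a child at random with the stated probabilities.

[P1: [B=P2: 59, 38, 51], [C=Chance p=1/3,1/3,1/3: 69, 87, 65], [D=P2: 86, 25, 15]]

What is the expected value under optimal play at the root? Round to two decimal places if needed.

B (P2): min(59, 38, 51) = 38
C (Chance): 1/3·69 + 1/3·87 + 1/3·65 = 73.67
D (P2): min(86, 25, 15) = 15
Root (P1): max(38, 73.67, 15) = 73.67

73.67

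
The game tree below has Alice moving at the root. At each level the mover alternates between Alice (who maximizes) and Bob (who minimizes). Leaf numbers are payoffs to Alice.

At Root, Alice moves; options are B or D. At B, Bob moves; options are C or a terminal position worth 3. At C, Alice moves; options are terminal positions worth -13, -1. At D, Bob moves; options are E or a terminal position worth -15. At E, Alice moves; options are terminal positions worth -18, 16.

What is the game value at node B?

C: max(-13, -1) = -1
B: min(-1, 3) = -1

-1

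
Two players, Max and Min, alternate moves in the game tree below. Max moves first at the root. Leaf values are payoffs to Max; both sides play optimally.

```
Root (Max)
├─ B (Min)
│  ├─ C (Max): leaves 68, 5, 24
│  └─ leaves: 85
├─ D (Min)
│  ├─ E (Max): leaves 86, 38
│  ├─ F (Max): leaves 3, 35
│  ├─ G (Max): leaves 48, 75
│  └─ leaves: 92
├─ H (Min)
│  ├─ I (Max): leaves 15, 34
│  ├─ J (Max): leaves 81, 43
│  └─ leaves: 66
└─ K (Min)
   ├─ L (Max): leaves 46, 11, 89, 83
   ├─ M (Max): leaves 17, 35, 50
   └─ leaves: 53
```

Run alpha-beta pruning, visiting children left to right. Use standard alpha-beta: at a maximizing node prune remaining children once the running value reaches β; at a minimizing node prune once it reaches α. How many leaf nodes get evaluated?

17

C [α=-∞,β=+∞]: v=68
B [α=-∞,β=+∞]: v=68
E [α=68,β=+∞]: v=86
F [α=68,β=86]: v=35
D [α=68,β=+∞]: v=35 after child 2 ≤ α → α-cutoff, skip 2
I [α=68,β=+∞]: v=34
H [α=68,β=+∞]: v=34 after child 1 ≤ α → α-cutoff, skip 2
L [α=68,β=+∞]: v=89
M [α=68,β=89]: v=50
K [α=68,β=+∞]: v=50 after child 2 ≤ α → α-cutoff, skip 1
Root [α=-∞,β=+∞]: v=68
Leaves evaluated: 17 of 24.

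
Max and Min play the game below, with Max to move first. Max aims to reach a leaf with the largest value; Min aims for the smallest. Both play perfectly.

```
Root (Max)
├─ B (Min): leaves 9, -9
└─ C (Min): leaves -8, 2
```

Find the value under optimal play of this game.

-8

B (Min): min(9, -9) = -9
C (Min): min(-8, 2) = -8
Root (Max): max(-9, -8) = -8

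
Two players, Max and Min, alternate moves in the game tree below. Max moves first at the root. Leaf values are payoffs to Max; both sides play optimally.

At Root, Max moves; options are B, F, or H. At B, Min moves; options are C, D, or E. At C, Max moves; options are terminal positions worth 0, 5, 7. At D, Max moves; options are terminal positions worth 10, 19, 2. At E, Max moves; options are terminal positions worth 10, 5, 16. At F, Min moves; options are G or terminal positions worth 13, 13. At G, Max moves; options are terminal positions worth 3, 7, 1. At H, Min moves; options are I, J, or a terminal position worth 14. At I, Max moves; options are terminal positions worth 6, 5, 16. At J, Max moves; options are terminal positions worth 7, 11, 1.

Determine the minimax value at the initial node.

11

C (Max): max(0, 5, 7) = 7
D (Max): max(10, 19, 2) = 19
E (Max): max(10, 5, 16) = 16
B (Min): min(7, 19, 16) = 7
G (Max): max(3, 7, 1) = 7
F (Min): min(7, 13, 13) = 7
I (Max): max(6, 5, 16) = 16
J (Max): max(7, 11, 1) = 11
H (Min): min(16, 11, 14) = 11
Root (Max): max(7, 7, 11) = 11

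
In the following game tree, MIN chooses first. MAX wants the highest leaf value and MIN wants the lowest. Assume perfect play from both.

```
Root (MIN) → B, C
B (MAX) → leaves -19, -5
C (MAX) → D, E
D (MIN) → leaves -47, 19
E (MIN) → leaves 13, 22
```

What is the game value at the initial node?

-5

B (MAX): max(-19, -5) = -5
D (MIN): min(-47, 19) = -47
E (MIN): min(13, 22) = 13
C (MAX): max(-47, 13) = 13
Root (MIN): min(-5, 13) = -5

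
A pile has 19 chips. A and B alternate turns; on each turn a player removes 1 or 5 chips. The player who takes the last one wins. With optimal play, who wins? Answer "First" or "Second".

Positions where the player to move wins (W) vs loses (L):
i:   0  1  2  3  4  5  6  7  8  9 10 11 12 13 14 15 16 17 18 19
     L  W  L  W  L  W  L  W  L  W  L  W  L  W  L  W  L  W  L  W
Position 19 is W, so the first player wins.

First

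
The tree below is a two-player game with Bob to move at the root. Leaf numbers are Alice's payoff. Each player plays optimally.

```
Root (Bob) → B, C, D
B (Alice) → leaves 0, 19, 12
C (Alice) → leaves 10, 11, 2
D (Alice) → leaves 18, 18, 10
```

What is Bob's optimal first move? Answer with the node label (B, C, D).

B (Alice): max(0, 19, 12) = 19
C (Alice): max(10, 11, 2) = 11
D (Alice): max(18, 18, 10) = 18
Root (Bob): min(19, 11, 18) = 11
Bob picks the child with the lowest value: C (value 11).

C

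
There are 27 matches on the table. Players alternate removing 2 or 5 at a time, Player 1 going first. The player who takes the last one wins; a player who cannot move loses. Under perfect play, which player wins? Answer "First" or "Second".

First

W/L table (W = player to move can force a win):
i:   0  1  2  3  4  5  6  7  8  9 10 11 12 13 14 15 16 17 18 19 20 21 22 23 24 25 26 27
     L  L  W  W  L  W  W  L  L  W  W  L  W  W  L  L  W  W  L  W  W  L  L  W  W  L  W  W
Position 27 is W, so the first player wins.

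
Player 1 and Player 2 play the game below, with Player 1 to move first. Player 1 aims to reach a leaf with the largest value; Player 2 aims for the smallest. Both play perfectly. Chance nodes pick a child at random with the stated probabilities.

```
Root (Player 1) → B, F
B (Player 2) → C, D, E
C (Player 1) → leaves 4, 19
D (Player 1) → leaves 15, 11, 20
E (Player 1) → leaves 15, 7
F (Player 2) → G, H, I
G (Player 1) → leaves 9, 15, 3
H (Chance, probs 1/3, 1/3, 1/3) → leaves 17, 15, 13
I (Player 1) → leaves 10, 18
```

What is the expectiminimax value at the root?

C (Player 1): max(4, 19) = 19
D (Player 1): max(15, 11, 20) = 20
E (Player 1): max(15, 7) = 15
B (Player 2): min(19, 20, 15) = 15
G (Player 1): max(9, 15, 3) = 15
H (Chance): 1/3·17 + 1/3·15 + 1/3·13 = 15
I (Player 1): max(10, 18) = 18
F (Player 2): min(15, 15, 18) = 15
Root (Player 1): max(15, 15) = 15

15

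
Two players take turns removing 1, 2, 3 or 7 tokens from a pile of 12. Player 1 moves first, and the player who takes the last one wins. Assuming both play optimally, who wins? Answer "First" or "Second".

Second

W/L table (W = player to move can force a win):
i:   0  1  2  3  4  5  6  7  8  9 10 11 12
     L  W  W  W  L  W  W  W  L  W  W  W  L
Position 12 is L, so the second player wins.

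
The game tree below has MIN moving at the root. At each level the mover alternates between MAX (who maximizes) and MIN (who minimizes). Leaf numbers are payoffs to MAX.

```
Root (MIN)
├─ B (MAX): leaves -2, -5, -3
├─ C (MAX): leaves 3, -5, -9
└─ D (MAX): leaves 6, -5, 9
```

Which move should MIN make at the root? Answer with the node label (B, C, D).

B (MAX): max(-2, -5, -3) = -2
C (MAX): max(3, -5, -9) = 3
D (MAX): max(6, -5, 9) = 9
Root (MIN): min(-2, 3, 9) = -2
MIN picks the child with the lowest value: B (value -2).

B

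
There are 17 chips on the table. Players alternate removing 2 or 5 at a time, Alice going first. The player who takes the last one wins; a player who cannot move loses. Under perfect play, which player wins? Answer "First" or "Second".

Mark each pile size as W (mover wins) or L (mover loses):
i:   0  1  2  3  4  5  6  7  8  9 10 11 12 13 14 15 16 17
     L  L  W  W  L  W  W  L  L  W  W  L  W  W  L  L  W  W
Position 17 is W, so the first player wins.

First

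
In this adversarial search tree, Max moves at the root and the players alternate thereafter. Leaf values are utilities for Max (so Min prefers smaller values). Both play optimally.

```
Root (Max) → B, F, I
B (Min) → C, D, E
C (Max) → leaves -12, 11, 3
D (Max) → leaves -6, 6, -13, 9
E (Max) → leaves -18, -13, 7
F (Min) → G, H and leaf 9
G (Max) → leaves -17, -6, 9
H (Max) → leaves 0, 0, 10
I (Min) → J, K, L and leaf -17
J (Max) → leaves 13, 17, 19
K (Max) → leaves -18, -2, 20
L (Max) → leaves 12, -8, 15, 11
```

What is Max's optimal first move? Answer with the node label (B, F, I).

F

C (Max): max(-12, 11, 3) = 11
D (Max): max(-6, 6, -13, 9) = 9
E (Max): max(-18, -13, 7) = 7
B (Min): min(11, 9, 7) = 7
G (Max): max(-17, -6, 9) = 9
H (Max): max(0, 0, 10) = 10
F (Min): min(9, 10, 9) = 9
J (Max): max(13, 17, 19) = 19
K (Max): max(-18, -2, 20) = 20
L (Max): max(12, -8, 15, 11) = 15
I (Min): min(19, 20, 15, -17) = -17
Root (Max): max(7, 9, -17) = 9
Max picks the child with the highest value: F (value 9).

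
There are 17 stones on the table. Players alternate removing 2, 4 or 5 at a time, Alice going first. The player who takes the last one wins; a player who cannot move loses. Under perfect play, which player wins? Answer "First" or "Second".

First

Compute winning (W) and losing (L) positions by backward induction:
i:   0  1  2  3  4  5  6  7  8  9 10 11 12 13 14 15 16 17
     L  L  W  W  W  W  W  L  L  W  W  W  W  W  L  L  W  W
Position 17 is W, so the first player wins.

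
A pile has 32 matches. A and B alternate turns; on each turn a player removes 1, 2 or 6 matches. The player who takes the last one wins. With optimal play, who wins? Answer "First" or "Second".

First

W/L table (W = player to move can force a win):
i:   0  1  2  3  4  5  6  7  8  9 10 11 12 13 14 15 16 17 18 19 20 21 22 23 24 25 26 27 28 29 30 31 32
     L  W  W  L  W  W  W  L  W  W  L  W  W  W  L  W  W  L  W  W  W  L  W  W  L  W  W  W  L  W  W  L  W
Position 32 is W, so the first player wins.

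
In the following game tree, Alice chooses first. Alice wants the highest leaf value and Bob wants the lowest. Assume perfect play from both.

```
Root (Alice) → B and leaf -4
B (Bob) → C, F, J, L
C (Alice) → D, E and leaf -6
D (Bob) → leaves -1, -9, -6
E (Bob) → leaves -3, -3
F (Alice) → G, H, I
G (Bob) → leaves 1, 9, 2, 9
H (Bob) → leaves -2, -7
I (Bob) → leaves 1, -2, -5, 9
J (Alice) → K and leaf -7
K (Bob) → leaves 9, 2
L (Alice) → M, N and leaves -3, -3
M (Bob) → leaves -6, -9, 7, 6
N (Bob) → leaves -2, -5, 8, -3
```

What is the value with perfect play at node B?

D: min(-1, -9, -6) = -9
E: min(-3, -3) = -3
C: max(-9, -3, -6) = -3
G: min(1, 9, 2, 9) = 1
H: min(-2, -7) = -7
I: min(1, -2, -5, 9) = -5
F: max(1, -7, -5) = 1
K: min(9, 2) = 2
J: max(2, -7) = 2
M: min(-6, -9, 7, 6) = -9
N: min(-2, -5, 8, -3) = -5
L: max(-9, -5, -3, -3) = -3
B: min(-3, 1, 2, -3) = -3

-3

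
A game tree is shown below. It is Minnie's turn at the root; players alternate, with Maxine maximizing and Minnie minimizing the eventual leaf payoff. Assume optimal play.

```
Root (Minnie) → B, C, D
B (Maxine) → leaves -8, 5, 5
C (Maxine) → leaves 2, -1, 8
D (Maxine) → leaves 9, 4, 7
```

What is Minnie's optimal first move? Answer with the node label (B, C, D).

B (Maxine): max(-8, 5, 5) = 5
C (Maxine): max(2, -1, 8) = 8
D (Maxine): max(9, 4, 7) = 9
Root (Minnie): min(5, 8, 9) = 5
Minnie picks the child with the lowest value: B (value 5).

B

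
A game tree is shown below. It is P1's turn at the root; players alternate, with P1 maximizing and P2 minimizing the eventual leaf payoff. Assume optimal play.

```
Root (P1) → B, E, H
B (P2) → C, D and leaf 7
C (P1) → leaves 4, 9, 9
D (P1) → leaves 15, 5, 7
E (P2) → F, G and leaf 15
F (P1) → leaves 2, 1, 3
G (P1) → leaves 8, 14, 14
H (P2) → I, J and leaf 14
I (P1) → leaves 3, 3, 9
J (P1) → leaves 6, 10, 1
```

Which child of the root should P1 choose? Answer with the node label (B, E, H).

H

C (P1): max(4, 9, 9) = 9
D (P1): max(15, 5, 7) = 15
B (P2): min(9, 15, 7) = 7
F (P1): max(2, 1, 3) = 3
G (P1): max(8, 14, 14) = 14
E (P2): min(3, 14, 15) = 3
I (P1): max(3, 3, 9) = 9
J (P1): max(6, 10, 1) = 10
H (P2): min(9, 10, 14) = 9
Root (P1): max(7, 3, 9) = 9
P1 picks the child with the highest value: H (value 9).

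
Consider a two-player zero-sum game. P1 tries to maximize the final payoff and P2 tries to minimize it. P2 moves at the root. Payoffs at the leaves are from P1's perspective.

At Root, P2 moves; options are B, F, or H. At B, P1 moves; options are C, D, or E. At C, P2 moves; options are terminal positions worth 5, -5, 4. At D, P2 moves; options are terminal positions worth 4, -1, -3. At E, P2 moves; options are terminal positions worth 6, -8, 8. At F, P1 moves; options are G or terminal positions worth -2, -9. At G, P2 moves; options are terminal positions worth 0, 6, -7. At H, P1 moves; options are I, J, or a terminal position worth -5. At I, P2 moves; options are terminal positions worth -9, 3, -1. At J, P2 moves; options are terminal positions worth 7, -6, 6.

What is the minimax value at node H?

I: min(-9, 3, -1) = -9
J: min(7, -6, 6) = -6
H: max(-9, -6, -5) = -5

-5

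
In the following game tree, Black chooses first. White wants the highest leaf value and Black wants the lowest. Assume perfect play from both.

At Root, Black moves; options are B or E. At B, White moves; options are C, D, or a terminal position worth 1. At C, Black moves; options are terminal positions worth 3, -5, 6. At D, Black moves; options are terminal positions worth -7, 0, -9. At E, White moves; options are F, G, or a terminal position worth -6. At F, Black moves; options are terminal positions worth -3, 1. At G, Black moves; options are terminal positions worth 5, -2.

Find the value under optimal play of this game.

C (Black): min(3, -5, 6) = -5
D (Black): min(-7, 0, -9) = -9
B (White): max(-5, -9, 1) = 1
F (Black): min(-3, 1) = -3
G (Black): min(5, -2) = -2
E (White): max(-3, -2, -6) = -2
Root (Black): min(1, -2) = -2

-2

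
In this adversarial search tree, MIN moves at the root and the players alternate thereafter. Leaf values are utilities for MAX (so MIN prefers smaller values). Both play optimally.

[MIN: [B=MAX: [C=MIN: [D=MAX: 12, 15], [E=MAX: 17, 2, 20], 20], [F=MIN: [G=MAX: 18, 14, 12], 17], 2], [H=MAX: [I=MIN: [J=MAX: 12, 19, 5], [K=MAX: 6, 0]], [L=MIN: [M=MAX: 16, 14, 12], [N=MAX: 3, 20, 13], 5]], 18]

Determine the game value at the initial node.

D (MAX): max(12, 15) = 15
E (MAX): max(17, 2, 20) = 20
C (MIN): min(15, 20, 20) = 15
G (MAX): max(18, 14, 12) = 18
F (MIN): min(18, 17) = 17
B (MAX): max(15, 17, 2) = 17
J (MAX): max(12, 19, 5) = 19
K (MAX): max(6, 0) = 6
I (MIN): min(19, 6) = 6
M (MAX): max(16, 14, 12) = 16
N (MAX): max(3, 20, 13) = 20
L (MIN): min(16, 20, 5) = 5
H (MAX): max(6, 5) = 6
Root (MIN): min(17, 6, 18) = 6

6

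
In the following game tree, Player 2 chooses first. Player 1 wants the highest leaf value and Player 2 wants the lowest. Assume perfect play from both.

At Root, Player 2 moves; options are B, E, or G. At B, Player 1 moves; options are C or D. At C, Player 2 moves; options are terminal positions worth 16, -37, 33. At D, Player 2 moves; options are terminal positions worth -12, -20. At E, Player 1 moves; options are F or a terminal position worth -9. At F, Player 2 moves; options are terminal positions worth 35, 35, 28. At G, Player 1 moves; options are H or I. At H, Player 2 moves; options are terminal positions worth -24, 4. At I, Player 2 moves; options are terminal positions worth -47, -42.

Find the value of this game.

-24

C (Player 2): min(16, -37, 33) = -37
D (Player 2): min(-12, -20) = -20
B (Player 1): max(-37, -20) = -20
F (Player 2): min(35, 35, 28) = 28
E (Player 1): max(28, -9) = 28
H (Player 2): min(-24, 4) = -24
I (Player 2): min(-47, -42) = -47
G (Player 1): max(-24, -47) = -24
Root (Player 2): min(-20, 28, -24) = -24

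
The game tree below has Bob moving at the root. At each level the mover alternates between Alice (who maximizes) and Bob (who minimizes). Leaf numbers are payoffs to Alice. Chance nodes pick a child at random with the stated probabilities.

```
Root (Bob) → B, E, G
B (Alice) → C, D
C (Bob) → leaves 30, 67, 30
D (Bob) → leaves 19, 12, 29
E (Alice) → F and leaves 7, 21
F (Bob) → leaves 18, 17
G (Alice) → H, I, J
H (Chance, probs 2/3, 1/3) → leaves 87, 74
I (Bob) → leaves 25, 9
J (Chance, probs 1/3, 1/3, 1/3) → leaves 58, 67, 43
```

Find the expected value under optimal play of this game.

C (Bob): min(30, 67, 30) = 30
D (Bob): min(19, 12, 29) = 12
B (Alice): max(30, 12) = 30
F (Bob): min(18, 17) = 17
E (Alice): max(17, 7, 21) = 21
H (Chance): 2/3·87 + 1/3·74 = 82.67
I (Bob): min(25, 9) = 9
J (Chance): 1/3·58 + 1/3·67 + 1/3·43 = 56
G (Alice): max(82.67, 9, 56) = 82.67
Root (Bob): min(30, 21, 82.67) = 21

21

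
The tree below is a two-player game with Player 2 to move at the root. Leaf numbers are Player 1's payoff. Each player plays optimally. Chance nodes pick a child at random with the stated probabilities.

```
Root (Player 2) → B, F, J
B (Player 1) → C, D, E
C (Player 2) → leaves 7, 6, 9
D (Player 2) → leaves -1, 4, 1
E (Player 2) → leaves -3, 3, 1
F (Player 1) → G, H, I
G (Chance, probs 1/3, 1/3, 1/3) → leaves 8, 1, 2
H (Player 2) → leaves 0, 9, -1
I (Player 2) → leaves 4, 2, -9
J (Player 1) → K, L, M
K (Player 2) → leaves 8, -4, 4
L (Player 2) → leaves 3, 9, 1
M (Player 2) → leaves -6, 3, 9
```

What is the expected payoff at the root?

C (Player 2): min(7, 6, 9) = 6
D (Player 2): min(-1, 4, 1) = -1
E (Player 2): min(-3, 3, 1) = -3
B (Player 1): max(6, -1, -3) = 6
G (Chance): 1/3·8 + 1/3·1 + 1/3·2 = 3.67
H (Player 2): min(0, 9, -1) = -1
I (Player 2): min(4, 2, -9) = -9
F (Player 1): max(3.67, -1, -9) = 3.67
K (Player 2): min(8, -4, 4) = -4
L (Player 2): min(3, 9, 1) = 1
M (Player 2): min(-6, 3, 9) = -6
J (Player 1): max(-4, 1, -6) = 1
Root (Player 2): min(6, 3.67, 1) = 1

1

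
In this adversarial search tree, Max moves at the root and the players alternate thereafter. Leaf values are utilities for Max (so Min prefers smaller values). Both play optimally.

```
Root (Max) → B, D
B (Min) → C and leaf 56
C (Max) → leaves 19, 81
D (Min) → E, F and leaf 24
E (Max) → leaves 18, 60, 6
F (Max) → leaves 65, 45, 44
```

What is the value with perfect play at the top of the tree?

C (Max): max(19, 81) = 81
B (Min): min(81, 56) = 56
E (Max): max(18, 60, 6) = 60
F (Max): max(65, 45, 44) = 65
D (Min): min(60, 65, 24) = 24
Root (Max): max(56, 24) = 56

56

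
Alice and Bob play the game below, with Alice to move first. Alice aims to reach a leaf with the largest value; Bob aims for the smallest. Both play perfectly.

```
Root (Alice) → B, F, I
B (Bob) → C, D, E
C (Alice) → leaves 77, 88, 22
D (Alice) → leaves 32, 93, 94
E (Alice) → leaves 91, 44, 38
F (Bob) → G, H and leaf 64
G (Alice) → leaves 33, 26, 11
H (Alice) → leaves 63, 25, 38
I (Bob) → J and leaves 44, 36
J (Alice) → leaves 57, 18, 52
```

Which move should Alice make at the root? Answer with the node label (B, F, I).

C (Alice): max(77, 88, 22) = 88
D (Alice): max(32, 93, 94) = 94
E (Alice): max(91, 44, 38) = 91
B (Bob): min(88, 94, 91) = 88
G (Alice): max(33, 26, 11) = 33
H (Alice): max(63, 25, 38) = 63
F (Bob): min(33, 63, 64) = 33
J (Alice): max(57, 18, 52) = 57
I (Bob): min(57, 44, 36) = 36
Root (Alice): max(88, 33, 36) = 88
Alice picks the child with the highest value: B (value 88).

B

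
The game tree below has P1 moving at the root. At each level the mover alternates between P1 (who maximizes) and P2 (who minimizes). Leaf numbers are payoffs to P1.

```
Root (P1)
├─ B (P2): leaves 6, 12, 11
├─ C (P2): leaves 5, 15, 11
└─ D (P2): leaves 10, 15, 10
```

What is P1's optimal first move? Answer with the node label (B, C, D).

D

B (P2): min(6, 12, 11) = 6
C (P2): min(5, 15, 11) = 5
D (P2): min(10, 15, 10) = 10
Root (P1): max(6, 5, 10) = 10
P1 picks the child with the highest value: D (value 10).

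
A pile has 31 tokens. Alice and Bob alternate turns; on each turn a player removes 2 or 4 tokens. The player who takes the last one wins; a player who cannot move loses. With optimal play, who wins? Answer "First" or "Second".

Positions where the player to move wins (W) vs loses (L):
i:   0  1  2  3  4  5  6  7  8  9 10 11 12 13 14 15 16 17 18 19 20 21 22 23 24 25 26 27 28 29 30 31
     L  L  W  W  W  W  L  L  W  W  W  W  L  L  W  W  W  W  L  L  W  W  W  W  L  L  W  W  W  W  L  L
Position 31 is L, so the second player wins.

Second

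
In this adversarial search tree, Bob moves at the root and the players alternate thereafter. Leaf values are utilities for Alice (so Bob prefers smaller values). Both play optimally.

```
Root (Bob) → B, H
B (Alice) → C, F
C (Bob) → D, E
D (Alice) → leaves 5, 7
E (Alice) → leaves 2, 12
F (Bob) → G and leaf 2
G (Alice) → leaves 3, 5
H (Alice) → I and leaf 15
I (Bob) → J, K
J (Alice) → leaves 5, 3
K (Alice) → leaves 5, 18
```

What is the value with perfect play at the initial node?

7

D (Alice): max(5, 7) = 7
E (Alice): max(2, 12) = 12
C (Bob): min(7, 12) = 7
G (Alice): max(3, 5) = 5
F (Bob): min(5, 2) = 2
B (Alice): max(7, 2) = 7
J (Alice): max(5, 3) = 5
K (Alice): max(5, 18) = 18
I (Bob): min(5, 18) = 5
H (Alice): max(5, 15) = 15
Root (Bob): min(7, 15) = 7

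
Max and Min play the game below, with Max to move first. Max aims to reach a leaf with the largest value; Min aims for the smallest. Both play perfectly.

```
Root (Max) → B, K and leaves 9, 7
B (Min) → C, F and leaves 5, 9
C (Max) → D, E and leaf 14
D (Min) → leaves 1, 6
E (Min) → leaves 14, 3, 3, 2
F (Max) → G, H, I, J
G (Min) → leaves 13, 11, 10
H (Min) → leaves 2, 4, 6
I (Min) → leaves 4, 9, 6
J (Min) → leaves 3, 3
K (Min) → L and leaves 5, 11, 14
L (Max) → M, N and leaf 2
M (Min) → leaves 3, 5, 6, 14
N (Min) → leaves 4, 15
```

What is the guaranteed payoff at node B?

5

D: min(1, 6) = 1
E: min(14, 3, 3, 2) = 2
C: max(1, 2, 14) = 14
G: min(13, 11, 10) = 10
H: min(2, 4, 6) = 2
I: min(4, 9, 6) = 4
J: min(3, 3) = 3
F: max(10, 2, 4, 3) = 10
B: min(14, 10, 5, 9) = 5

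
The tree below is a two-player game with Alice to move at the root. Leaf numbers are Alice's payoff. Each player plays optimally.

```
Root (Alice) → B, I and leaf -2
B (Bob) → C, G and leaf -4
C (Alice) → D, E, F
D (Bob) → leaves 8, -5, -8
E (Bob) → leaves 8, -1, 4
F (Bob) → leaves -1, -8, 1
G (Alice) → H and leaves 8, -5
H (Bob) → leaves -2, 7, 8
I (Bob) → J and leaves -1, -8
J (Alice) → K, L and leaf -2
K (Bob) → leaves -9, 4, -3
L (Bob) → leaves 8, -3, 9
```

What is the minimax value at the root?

-2

D (Bob): min(8, -5, -8) = -8
E (Bob): min(8, -1, 4) = -1
F (Bob): min(-1, -8, 1) = -8
C (Alice): max(-8, -1, -8) = -1
H (Bob): min(-2, 7, 8) = -2
G (Alice): max(-2, 8, -5) = 8
B (Bob): min(-1, 8, -4) = -4
K (Bob): min(-9, 4, -3) = -9
L (Bob): min(8, -3, 9) = -3
J (Alice): max(-9, -3, -2) = -2
I (Bob): min(-2, -1, -8) = -8
Root (Alice): max(-4, -8, -2) = -2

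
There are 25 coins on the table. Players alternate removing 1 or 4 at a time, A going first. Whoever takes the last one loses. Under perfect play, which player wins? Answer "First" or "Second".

First

i:   0  1  2  3  4  5  6  7  8  9 10 11 12 13 14 15 16 17 18 19 20 21 22 23 24 25
     W  L  W  L  W  W  L  W  L  W  W  L  W  L  W  W  L  W  L  W  W  L  W  L  W  W
Position 25 is W, so the first player wins.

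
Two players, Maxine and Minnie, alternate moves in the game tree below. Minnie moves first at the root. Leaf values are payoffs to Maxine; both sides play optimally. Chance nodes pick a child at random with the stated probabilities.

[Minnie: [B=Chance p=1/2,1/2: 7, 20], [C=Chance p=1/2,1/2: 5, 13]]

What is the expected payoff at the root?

B (Chance): 1/2·7 + 1/2·20 = 13.5
C (Chance): 1/2·5 + 1/2·13 = 9
Root (Minnie): min(13.5, 9) = 9

9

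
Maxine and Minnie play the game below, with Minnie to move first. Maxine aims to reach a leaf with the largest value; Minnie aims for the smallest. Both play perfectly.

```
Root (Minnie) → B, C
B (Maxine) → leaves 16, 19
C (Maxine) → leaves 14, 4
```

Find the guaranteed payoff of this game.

14

B (Maxine): max(16, 19) = 19
C (Maxine): max(14, 4) = 14
Root (Minnie): min(19, 14) = 14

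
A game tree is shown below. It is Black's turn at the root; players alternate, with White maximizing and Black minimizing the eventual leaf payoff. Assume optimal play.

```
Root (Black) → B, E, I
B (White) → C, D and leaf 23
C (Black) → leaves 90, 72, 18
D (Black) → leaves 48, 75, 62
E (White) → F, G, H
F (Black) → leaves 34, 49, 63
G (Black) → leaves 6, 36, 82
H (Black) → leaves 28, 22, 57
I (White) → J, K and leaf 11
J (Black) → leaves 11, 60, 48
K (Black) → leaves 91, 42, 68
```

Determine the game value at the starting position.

C (Black): min(90, 72, 18) = 18
D (Black): min(48, 75, 62) = 48
B (White): max(18, 48, 23) = 48
F (Black): min(34, 49, 63) = 34
G (Black): min(6, 36, 82) = 6
H (Black): min(28, 22, 57) = 22
E (White): max(34, 6, 22) = 34
J (Black): min(11, 60, 48) = 11
K (Black): min(91, 42, 68) = 42
I (White): max(11, 42, 11) = 42
Root (Black): min(48, 34, 42) = 34

34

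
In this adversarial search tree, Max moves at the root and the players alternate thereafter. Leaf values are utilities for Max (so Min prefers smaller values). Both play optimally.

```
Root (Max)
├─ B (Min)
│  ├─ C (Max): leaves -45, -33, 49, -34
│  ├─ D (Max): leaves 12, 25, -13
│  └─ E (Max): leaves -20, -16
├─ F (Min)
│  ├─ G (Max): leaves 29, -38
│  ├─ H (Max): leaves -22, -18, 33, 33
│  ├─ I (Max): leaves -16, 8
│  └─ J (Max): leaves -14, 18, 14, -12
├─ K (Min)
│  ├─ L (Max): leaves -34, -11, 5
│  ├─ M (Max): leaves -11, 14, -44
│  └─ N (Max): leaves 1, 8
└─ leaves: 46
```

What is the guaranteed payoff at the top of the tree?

46

C (Max): max(-45, -33, 49, -34) = 49
D (Max): max(12, 25, -13) = 25
E (Max): max(-20, -16) = -16
B (Min): min(49, 25, -16) = -16
G (Max): max(29, -38) = 29
H (Max): max(-22, -18, 33, 33) = 33
I (Max): max(-16, 8) = 8
J (Max): max(-14, 18, 14, -12) = 18
F (Min): min(29, 33, 8, 18) = 8
L (Max): max(-34, -11, 5) = 5
M (Max): max(-11, 14, -44) = 14
N (Max): max(1, 8) = 8
K (Min): min(5, 14, 8) = 5
Root (Max): max(-16, 8, 5, 46) = 46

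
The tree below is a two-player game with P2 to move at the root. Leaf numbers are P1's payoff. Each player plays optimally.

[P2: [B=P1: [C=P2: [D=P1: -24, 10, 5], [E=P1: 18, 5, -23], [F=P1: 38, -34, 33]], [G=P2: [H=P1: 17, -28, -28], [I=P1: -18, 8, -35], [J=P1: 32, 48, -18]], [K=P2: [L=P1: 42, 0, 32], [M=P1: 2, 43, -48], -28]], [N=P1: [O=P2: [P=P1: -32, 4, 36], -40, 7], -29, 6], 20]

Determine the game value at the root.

D (P1): max(-24, 10, 5) = 10
E (P1): max(18, 5, -23) = 18
F (P1): max(38, -34, 33) = 38
C (P2): min(10, 18, 38) = 10
H (P1): max(17, -28, -28) = 17
I (P1): max(-18, 8, -35) = 8
J (P1): max(32, 48, -18) = 48
G (P2): min(17, 8, 48) = 8
L (P1): max(42, 0, 32) = 42
M (P1): max(2, 43, -48) = 43
K (P2): min(42, 43, -28) = -28
B (P1): max(10, 8, -28) = 10
P (P1): max(-32, 4, 36) = 36
O (P2): min(36, -40, 7) = -40
N (P1): max(-40, -29, 6) = 6
Root (P2): min(10, 6, 20) = 6

6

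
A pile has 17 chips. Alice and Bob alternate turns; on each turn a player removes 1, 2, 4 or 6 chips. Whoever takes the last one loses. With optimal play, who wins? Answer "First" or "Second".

Second

Compute winning (W) and losing (L) positions by backward induction:
i:   0  1  2  3  4  5  6  7  8  9 10 11 12 13 14 15 16 17
     W  L  W  W  L  W  W  W  W  L  W  W  L  W  W  W  W  L
Position 17 is L, so the second player wins.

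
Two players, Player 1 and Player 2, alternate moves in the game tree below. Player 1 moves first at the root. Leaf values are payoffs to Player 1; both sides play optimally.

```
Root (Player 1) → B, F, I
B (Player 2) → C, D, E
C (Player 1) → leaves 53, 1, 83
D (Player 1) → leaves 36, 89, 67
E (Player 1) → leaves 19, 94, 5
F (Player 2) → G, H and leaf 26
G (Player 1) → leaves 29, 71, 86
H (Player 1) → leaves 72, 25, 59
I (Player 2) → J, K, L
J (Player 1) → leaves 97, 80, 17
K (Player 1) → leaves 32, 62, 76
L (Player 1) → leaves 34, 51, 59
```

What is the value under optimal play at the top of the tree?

83

C (Player 1): max(53, 1, 83) = 83
D (Player 1): max(36, 89, 67) = 89
E (Player 1): max(19, 94, 5) = 94
B (Player 2): min(83, 89, 94) = 83
G (Player 1): max(29, 71, 86) = 86
H (Player 1): max(72, 25, 59) = 72
F (Player 2): min(86, 72, 26) = 26
J (Player 1): max(97, 80, 17) = 97
K (Player 1): max(32, 62, 76) = 76
L (Player 1): max(34, 51, 59) = 59
I (Player 2): min(97, 76, 59) = 59
Root (Player 1): max(83, 26, 59) = 83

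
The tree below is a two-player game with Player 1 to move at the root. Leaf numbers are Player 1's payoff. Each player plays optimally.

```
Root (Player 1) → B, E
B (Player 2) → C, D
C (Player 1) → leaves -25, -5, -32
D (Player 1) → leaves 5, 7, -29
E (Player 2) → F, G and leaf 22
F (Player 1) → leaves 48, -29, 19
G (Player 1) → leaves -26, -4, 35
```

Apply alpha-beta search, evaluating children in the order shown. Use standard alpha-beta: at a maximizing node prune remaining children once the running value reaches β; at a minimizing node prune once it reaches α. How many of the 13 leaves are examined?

C [α=-∞,β=+∞]: v=-5
D [α=-∞,β=-5]: v=5 after child 1 ≥ β → β-cutoff, skip 2
B [α=-∞,β=+∞]: v=-5
F [α=-5,β=+∞]: v=48
G [α=-5,β=48]: v=35
E [α=-5,β=+∞]: v=22
Root [α=-∞,β=+∞]: v=22
Leaves evaluated: 11 of 13.

11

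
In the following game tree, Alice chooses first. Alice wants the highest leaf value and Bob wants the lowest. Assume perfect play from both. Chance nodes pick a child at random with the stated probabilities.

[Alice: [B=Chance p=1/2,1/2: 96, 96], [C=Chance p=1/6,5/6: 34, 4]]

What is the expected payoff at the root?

B (Chance): 1/2·96 + 1/2·96 = 96
C (Chance): 1/6·34 + 5/6·4 = 9
Root (Alice): max(96, 9) = 96

96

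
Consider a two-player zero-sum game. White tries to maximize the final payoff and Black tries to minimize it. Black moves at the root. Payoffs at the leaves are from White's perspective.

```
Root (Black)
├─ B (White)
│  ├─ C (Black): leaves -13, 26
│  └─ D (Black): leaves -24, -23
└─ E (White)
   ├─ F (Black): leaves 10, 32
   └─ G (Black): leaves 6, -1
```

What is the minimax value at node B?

C: min(-13, 26) = -13
D: min(-24, -23) = -24
B: max(-13, -24) = -13

-13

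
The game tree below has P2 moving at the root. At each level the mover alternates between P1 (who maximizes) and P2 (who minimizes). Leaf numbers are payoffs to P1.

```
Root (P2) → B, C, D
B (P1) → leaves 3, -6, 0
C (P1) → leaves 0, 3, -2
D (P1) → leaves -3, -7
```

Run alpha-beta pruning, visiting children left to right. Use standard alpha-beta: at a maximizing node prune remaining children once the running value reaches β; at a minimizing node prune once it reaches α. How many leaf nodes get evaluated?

B [α=-∞,β=+∞]: v=3
C [α=-∞,β=3]: v=3 after child 2 ≥ β → β-cutoff, skip 1
D [α=-∞,β=3]: v=-3
Root [α=-∞,β=+∞]: v=-3
Leaves evaluated: 7 of 8.

7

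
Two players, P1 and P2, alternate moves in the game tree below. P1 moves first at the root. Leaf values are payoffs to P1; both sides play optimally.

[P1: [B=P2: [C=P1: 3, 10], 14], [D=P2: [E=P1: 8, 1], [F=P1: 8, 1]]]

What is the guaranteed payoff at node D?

E: max(8, 1) = 8
F: max(8, 1) = 8
D: min(8, 8) = 8

8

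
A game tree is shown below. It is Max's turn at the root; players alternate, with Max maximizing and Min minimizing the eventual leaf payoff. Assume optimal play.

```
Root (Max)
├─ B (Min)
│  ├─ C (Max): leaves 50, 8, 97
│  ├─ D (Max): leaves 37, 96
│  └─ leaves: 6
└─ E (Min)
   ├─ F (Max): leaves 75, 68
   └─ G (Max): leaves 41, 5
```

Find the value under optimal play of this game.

41

C (Max): max(50, 8, 97) = 97
D (Max): max(37, 96) = 96
B (Min): min(97, 96, 6) = 6
F (Max): max(75, 68) = 75
G (Max): max(41, 5) = 41
E (Min): min(75, 41) = 41
Root (Max): max(6, 41) = 41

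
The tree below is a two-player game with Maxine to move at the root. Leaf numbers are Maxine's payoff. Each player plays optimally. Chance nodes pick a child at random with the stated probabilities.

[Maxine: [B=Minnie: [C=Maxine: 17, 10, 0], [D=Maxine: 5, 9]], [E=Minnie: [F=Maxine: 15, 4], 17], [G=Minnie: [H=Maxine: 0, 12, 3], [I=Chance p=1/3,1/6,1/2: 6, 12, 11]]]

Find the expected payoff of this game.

15

C (Maxine): max(17, 10, 0) = 17
D (Maxine): max(5, 9) = 9
B (Minnie): min(17, 9) = 9
F (Maxine): max(15, 4) = 15
E (Minnie): min(15, 17) = 15
H (Maxine): max(0, 12, 3) = 12
I (Chance): 1/3·6 + 1/6·12 + 1/2·11 = 9.5
G (Minnie): min(12, 9.5) = 9.5
Root (Maxine): max(9, 15, 9.5) = 15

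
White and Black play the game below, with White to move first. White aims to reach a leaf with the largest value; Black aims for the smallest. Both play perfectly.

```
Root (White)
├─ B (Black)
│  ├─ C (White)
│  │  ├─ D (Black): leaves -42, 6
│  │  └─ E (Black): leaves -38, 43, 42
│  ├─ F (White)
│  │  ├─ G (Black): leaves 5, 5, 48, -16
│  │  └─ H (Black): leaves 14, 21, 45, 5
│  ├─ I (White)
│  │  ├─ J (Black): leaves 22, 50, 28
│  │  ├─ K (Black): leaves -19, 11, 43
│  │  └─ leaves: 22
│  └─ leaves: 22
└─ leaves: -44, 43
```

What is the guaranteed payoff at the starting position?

43

D (Black): min(-42, 6) = -42
E (Black): min(-38, 43, 42) = -38
C (White): max(-42, -38) = -38
G (Black): min(5, 5, 48, -16) = -16
H (Black): min(14, 21, 45, 5) = 5
F (White): max(-16, 5) = 5
J (Black): min(22, 50, 28) = 22
K (Black): min(-19, 11, 43) = -19
I (White): max(22, -19, 22) = 22
B (Black): min(-38, 5, 22, 22) = -38
Root (White): max(-38, -44, 43) = 43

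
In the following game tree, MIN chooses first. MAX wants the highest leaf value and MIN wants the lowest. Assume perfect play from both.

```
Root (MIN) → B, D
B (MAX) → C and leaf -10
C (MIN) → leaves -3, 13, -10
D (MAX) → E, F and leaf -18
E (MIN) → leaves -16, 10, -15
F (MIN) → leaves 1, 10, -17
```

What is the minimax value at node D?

E: min(-16, 10, -15) = -16
F: min(1, 10, -17) = -17
D: max(-16, -17, -18) = -16

-16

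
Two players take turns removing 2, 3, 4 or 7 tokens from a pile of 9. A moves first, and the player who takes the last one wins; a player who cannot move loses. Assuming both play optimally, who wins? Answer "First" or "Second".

First

i:   0  1  2  3  4  5  6  7  8  9
     L  L  W  W  W  W  L  W  W  W
Position 9 is W, so the first player wins.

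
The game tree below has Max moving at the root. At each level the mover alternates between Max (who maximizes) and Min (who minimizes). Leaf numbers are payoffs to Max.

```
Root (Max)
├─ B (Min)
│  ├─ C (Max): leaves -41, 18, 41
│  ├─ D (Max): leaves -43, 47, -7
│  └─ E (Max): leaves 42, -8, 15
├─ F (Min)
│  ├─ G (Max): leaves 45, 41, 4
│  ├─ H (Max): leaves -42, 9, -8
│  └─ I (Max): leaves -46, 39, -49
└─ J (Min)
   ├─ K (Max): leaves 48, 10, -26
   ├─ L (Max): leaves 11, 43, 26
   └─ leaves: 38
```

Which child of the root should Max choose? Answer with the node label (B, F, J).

B

C (Max): max(-41, 18, 41) = 41
D (Max): max(-43, 47, -7) = 47
E (Max): max(42, -8, 15) = 42
B (Min): min(41, 47, 42) = 41
G (Max): max(45, 41, 4) = 45
H (Max): max(-42, 9, -8) = 9
I (Max): max(-46, 39, -49) = 39
F (Min): min(45, 9, 39) = 9
K (Max): max(48, 10, -26) = 48
L (Max): max(11, 43, 26) = 43
J (Min): min(48, 43, 38) = 38
Root (Max): max(41, 9, 38) = 41
Max picks the child with the highest value: B (value 41).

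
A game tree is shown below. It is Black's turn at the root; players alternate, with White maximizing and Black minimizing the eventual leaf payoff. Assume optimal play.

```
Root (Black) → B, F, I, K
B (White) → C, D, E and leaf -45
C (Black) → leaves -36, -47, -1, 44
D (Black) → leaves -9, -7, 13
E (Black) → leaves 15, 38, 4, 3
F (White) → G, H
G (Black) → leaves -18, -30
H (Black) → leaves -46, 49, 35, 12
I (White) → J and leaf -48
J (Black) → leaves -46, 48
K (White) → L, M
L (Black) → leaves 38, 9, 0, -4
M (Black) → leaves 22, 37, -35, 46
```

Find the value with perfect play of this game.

C (Black): min(-36, -47, -1, 44) = -47
D (Black): min(-9, -7, 13) = -9
E (Black): min(15, 38, 4, 3) = 3
B (White): max(-47, -9, 3, -45) = 3
G (Black): min(-18, -30) = -30
H (Black): min(-46, 49, 35, 12) = -46
F (White): max(-30, -46) = -30
J (Black): min(-46, 48) = -46
I (White): max(-46, -48) = -46
L (Black): min(38, 9, 0, -4) = -4
M (Black): min(22, 37, -35, 46) = -35
K (White): max(-4, -35) = -4
Root (Black): min(3, -30, -46, -4) = -46

-46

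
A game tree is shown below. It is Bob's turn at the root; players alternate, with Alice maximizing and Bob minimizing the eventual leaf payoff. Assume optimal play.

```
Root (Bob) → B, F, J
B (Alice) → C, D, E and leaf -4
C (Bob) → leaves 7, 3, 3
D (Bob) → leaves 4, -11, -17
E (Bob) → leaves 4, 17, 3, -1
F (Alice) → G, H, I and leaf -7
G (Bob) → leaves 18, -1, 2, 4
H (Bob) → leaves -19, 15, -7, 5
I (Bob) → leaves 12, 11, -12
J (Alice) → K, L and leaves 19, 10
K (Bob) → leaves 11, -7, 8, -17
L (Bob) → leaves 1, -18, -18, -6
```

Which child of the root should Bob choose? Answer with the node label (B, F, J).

F

C (Bob): min(7, 3, 3) = 3
D (Bob): min(4, -11, -17) = -17
E (Bob): min(4, 17, 3, -1) = -1
B (Alice): max(3, -17, -1, -4) = 3
G (Bob): min(18, -1, 2, 4) = -1
H (Bob): min(-19, 15, -7, 5) = -19
I (Bob): min(12, 11, -12) = -12
F (Alice): max(-1, -19, -12, -7) = -1
K (Bob): min(11, -7, 8, -17) = -17
L (Bob): min(1, -18, -18, -6) = -18
J (Alice): max(-17, -18, 19, 10) = 19
Root (Bob): min(3, -1, 19) = -1
Bob picks the child with the lowest value: F (value -1).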